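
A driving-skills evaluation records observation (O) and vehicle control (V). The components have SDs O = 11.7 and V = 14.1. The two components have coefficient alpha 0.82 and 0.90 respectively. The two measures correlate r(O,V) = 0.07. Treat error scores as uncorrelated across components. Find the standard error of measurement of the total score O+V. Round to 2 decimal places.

Var(total) = 335.7 + 23.0958 = 358.796.
True-score variance = 291.179 + 23.0958 = 314.275, so reliability = 0.8759.
Error variance = 358.796 − 314.275 = 44.5212; SEM = √44.5212 = 6.67.

6.67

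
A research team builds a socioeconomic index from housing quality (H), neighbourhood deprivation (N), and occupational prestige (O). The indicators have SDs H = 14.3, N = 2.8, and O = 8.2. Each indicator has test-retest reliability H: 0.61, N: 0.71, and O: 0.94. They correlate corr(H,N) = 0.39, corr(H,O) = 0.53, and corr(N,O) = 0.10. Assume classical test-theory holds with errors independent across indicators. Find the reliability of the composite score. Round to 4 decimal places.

Var(H+N+O) = 14.3² + 2.8² + 8.2² + 2·[14.3·2.8·0.39 + 14.3·8.2·0.53 + 2.8·8.2·0.10] = 279.57 + 160.119 = 439.689.
Under uncorrelated errors the observed covariances equal the true-score covariances, so only the own-variance terms attenuate.
True-score variance = [14.3²·0.61 + 2.8²·0.71 + 8.2²·0.94] + 160.119 = 193.511 + 160.119 = 353.63.
Reliability = 353.63 / 439.689 = 0.8043.

0.8043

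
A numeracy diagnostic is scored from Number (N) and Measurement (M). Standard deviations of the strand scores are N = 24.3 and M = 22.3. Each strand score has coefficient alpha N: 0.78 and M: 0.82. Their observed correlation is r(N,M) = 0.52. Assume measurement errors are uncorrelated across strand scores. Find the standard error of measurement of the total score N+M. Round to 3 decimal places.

Var(total) = 1087.78 + 563.566 = 1651.35.
True-score variance = 868.36 + 563.566 = 1431.93, so reliability = 0.8671.
Error variance = 1651.35 − 1431.93 = 219.42; SEM = √219.42 = 14.813.

14.813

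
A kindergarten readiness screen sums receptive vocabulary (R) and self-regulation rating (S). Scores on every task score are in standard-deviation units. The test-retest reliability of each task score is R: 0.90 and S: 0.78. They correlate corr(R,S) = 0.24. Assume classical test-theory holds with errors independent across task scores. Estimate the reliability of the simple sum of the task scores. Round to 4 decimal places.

0.8710

Var(R+S) = 2 + 2·[0.24] = 2 + 0.48 = 2.48.
Under uncorrelated errors the observed covariances equal the true-score covariances, so only the own-variance terms attenuate.
True-score variance = [0.90 + 0.78] + 0.48 = 1.68 + 0.48 = 2.16.
Reliability = 2.16 / 2.48 = 0.8710.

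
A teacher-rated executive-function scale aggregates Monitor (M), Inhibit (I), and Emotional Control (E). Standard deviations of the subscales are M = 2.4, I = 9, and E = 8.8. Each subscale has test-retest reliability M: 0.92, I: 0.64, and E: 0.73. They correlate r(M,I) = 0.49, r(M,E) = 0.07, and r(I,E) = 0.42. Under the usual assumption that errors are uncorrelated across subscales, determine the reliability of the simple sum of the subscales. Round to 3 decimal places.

Var(M+I+E) = 2.4² + 9² + 8.8² + 2·[2.4·9·0.49 + 2.4·8.8·0.07 + 9·8.8·0.42] = 164.2 + 90.6528 = 254.853.
With uncorrelated errors the cross-covariances are all true-score covariance, so they carry over unchanged; only the diagonal terms shrink to ρᵢσᵢ².
True-score variance = [2.4²·0.92 + 9²·0.64 + 8.8²·0.73] + 90.6528 = 113.67 + 90.6528 = 204.323.
Reliability = 204.323 / 254.853 = 0.802.

0.802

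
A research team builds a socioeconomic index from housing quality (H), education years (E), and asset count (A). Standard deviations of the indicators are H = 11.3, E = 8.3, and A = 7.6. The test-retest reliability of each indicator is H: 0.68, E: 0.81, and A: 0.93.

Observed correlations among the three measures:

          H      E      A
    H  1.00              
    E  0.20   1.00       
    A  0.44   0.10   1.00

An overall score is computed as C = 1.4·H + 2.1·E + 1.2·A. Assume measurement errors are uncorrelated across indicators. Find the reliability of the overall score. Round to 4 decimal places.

0.8415

Var(C) = 1.4²·11.3² + 2.1²·8.3² + 1.2²·7.6² + 2·[2.94·11.3·8.3·0.20 + 1.68·11.3·7.6·0.44 + 2.52·8.3·7.6·0.10] = 637.252 + 269.054 = 906.306.
Under uncorrelated errors the observed covariances equal the true-score covariances, so only the own-variance terms attenuate.
True-score variance = [1.4²·11.3²·0.68 + 2.1²·8.3²·0.81 + 1.2²·7.6²·0.93] + 269.054 = 493.619 + 269.054 = 762.674.
Reliability = 762.674 / 906.306 = 0.8415.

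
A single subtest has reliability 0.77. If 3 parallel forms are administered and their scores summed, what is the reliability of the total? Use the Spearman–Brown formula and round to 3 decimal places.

0.909

ρ_k = kρ / (1 + (k−1)ρ) = 3·0.77 / (1 + 2·0.77) = 2.310 / 2.540 = 0.909.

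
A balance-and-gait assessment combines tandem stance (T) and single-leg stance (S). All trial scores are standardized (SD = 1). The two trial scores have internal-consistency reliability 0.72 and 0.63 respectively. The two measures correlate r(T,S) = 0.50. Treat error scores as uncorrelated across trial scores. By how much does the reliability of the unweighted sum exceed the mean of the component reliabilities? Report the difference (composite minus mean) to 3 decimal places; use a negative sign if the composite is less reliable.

Var(sum) = 2 + 1 = 3; true-score variance = 1.35 + 1 = 2.35; composite reliability = 0.7833.
Mean component reliability = 0.6750.
Difference = 0.7833 − 0.6750 = 0.108.

0.108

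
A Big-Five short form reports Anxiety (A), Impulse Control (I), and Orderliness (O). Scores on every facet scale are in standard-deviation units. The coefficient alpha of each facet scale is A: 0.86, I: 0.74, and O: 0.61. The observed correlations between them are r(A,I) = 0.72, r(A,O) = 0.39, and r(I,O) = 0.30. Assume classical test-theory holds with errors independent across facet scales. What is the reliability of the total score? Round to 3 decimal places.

0.864

Var(A+I+O) = 3 + 2·[0.72 + 0.39 + 0.30] = 3 + 2.82 = 5.82.
With uncorrelated errors the cross-covariances are all true-score covariance, so they carry over unchanged; only the diagonal terms shrink to ρᵢσᵢ².
True-score variance = [0.86 + 0.74 + 0.61] + 2.82 = 2.21 + 2.82 = 5.03.
Reliability = 5.03 / 5.82 = 0.864.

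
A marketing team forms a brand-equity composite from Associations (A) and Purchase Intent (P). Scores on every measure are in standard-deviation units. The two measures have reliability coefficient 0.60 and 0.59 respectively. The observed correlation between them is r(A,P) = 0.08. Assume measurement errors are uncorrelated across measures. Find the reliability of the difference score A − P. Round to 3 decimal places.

0.560

Var(A−P) = 1 + 1 − 2·0.08 = 2 − 0.16 = 1.84.
With uncorrelated errors the cross-covariances are all true-score covariance, so they carry over unchanged; only the diagonal terms shrink to ρᵢσᵢ².
True-score variance = [0.60 + 0.59] − 0.16 = 1.19 − 0.16 = 1.03.
Reliability = 1.03 / 1.84 = 0.560.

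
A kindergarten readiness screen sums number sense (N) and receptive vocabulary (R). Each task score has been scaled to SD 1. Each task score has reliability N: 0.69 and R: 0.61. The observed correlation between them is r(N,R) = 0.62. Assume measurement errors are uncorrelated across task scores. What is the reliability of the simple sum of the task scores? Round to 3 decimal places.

Var(N+R) = 2 + 2·[0.62] = 2 + 1.24 = 3.24.
Under uncorrelated errors the observed covariances equal the true-score covariances, so only the own-variance terms attenuate.
True-score variance = [0.69 + 0.61] + 1.24 = 1.3 + 1.24 = 2.54.
Reliability = 2.54 / 3.24 = 0.784.

0.784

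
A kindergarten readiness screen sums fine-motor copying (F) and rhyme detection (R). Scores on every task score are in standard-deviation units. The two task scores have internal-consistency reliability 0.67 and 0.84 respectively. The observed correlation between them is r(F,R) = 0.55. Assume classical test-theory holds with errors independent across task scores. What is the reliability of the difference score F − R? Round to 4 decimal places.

0.4556

Var(F−R) = 1 + 1 − 2·0.55 = 2 − 1.1 = 0.9.
With uncorrelated errors the cross-covariances are all true-score covariance, so they carry over unchanged; only the diagonal terms shrink to ρᵢσᵢ².
True-score variance = [0.67 + 0.84] − 1.1 = 1.51 − 1.1 = 0.41.
Reliability = 0.41 / 0.9 = 0.4556.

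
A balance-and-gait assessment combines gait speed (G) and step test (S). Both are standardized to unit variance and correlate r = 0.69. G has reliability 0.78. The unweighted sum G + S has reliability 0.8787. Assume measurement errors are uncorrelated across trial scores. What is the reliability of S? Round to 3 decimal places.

0.810

Var(G+S) = 2 + 2·0.69 = 3.380.
True-score variance = ρ_G + ρ_S + 2·0.69, so 0.8787 = (0.78 + ρ_S + 1.38) / 3.380.
ρ_S = 0.8787·3.380 − 0.78 − 1.38 = 0.810.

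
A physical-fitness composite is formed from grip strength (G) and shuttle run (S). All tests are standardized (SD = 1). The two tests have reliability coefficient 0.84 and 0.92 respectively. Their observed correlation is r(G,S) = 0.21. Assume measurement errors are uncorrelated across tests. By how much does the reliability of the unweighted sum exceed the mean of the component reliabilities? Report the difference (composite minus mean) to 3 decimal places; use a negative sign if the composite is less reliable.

Var(sum) = 2 + 0.42 = 2.42; true-score variance = 1.76 + 0.42 = 2.18; composite reliability = 0.9008.
Mean component reliability = 0.8800.
Difference = 0.9008 − 0.8800 = 0.021.

0.021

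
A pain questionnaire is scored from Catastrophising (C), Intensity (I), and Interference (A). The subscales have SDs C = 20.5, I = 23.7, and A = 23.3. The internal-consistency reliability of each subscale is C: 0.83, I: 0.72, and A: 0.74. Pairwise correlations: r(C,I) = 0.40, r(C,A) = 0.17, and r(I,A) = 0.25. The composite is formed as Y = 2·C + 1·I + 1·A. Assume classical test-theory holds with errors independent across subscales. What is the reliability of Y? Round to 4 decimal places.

Var(Y) = 2²·20.5² + 23.7² + 23.3² + 2·[2·20.5·23.7·0.40 + 2·20.5·23.3·0.17 + 23.7·23.3·0.25] = 2785.58 + 1378.27 = 4163.85.
Under uncorrelated errors the observed covariances equal the true-score covariances, so only the own-variance terms attenuate.
True-score variance = [2²·20.5²·0.83 + 23.7²·0.72 + 23.3²·0.74] + 1378.27 = 2201.39 + 1378.27 = 3579.65.
Reliability = 3579.65 / 4163.85 = 0.8597.

0.8597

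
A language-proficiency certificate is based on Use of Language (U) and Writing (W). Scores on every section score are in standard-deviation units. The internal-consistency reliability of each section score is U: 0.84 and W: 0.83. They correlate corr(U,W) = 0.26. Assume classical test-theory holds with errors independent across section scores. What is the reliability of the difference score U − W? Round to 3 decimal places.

Var(U−W) = 1 + 1 − 2·0.26 = 2 − 0.52 = 1.48.
Because errors are independent across components, Cov(Tᵢ,Tⱼ) = Cov(Xᵢ,Xⱼ); the off-diagonal part of the true-score variance is the same as above.
True-score variance = [0.84 + 0.83] − 0.52 = 1.67 − 0.52 = 1.15.
Reliability = 1.15 / 1.48 = 0.777.

0.777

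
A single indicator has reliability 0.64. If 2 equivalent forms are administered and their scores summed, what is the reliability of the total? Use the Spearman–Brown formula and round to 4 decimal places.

0.7805

ρ_k = kρ / (1 + (k−1)ρ) = 2·0.64 / (1 + 1·0.64) = 1.280 / 1.640 = 0.7805.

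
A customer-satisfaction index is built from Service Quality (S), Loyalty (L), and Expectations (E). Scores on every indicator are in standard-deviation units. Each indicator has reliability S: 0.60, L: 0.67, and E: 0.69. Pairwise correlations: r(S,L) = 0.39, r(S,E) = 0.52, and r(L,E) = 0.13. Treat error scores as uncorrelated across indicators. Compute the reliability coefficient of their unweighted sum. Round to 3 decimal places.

Var(S+L+E) = 3 + 2·[0.39 + 0.52 + 0.13] = 3 + 2.08 = 5.08.
Because errors are independent across components, Cov(Tᵢ,Tⱼ) = Cov(Xᵢ,Xⱼ); the off-diagonal part of the true-score variance is the same as above.
True-score variance = [0.60 + 0.67 + 0.69] + 2.08 = 1.96 + 2.08 = 4.04.
Reliability = 4.04 / 5.08 = 0.795.

0.795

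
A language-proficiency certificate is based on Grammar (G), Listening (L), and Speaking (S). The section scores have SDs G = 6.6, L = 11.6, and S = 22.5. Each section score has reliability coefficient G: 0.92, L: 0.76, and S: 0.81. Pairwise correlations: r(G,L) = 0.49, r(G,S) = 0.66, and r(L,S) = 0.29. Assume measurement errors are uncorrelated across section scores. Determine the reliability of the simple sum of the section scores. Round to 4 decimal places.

Var(G+L+S) = 6.6² + 11.6² + 22.5² + 2·[6.6·11.6·0.49 + 6.6·22.5·0.66 + 11.6·22.5·0.29] = 684.37 + 422.429 = 1106.8.
Under uncorrelated errors the observed covariances equal the true-score covariances, so only the own-variance terms attenuate.
True-score variance = [6.6²·0.92 + 11.6²·0.76 + 22.5²·0.81] + 422.429 = 552.403 + 422.429 = 974.832.
Reliability = 974.832 / 1106.8 = 0.8808.

0.8808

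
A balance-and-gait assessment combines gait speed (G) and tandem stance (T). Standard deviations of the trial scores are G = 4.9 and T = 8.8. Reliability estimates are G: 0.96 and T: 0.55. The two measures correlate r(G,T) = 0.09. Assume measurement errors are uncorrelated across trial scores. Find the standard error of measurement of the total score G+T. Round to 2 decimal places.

5.98

Var(total) = 101.45 + 7.7616 = 109.212.
True-score variance = 65.6416 + 7.7616 = 73.4032, so reliability = 0.6721.
Error variance = 109.212 − 73.4032 = 35.8084; SEM = √35.8084 = 5.98.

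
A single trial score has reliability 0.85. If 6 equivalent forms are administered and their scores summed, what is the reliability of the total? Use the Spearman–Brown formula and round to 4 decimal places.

ρ_k = kρ / (1 + (k−1)ρ) = 6·0.85 / (1 + 5·0.85) = 5.100 / 5.250 = 0.9714.

0.9714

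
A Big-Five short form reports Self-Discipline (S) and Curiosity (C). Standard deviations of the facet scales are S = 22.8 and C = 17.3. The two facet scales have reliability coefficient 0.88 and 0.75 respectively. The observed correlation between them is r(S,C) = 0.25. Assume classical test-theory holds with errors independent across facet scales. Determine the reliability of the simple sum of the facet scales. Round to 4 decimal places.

Var(S+C) = 22.8² + 17.3² + 2·[22.8·17.3·0.25] = 819.13 + 197.22 = 1016.35.
Because errors are independent across components, Cov(Tᵢ,Tⱼ) = Cov(Xᵢ,Xⱼ); the off-diagonal part of the true-score variance is the same as above.
True-score variance = [22.8²·0.88 + 17.3²·0.75] + 197.22 = 681.927 + 197.22 = 879.147.
Reliability = 879.147 / 1016.35 = 0.8650.

0.8650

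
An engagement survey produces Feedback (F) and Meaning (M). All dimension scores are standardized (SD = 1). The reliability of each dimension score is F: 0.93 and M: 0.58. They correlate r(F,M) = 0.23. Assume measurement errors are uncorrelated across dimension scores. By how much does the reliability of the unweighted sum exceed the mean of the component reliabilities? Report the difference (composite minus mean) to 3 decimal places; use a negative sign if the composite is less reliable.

0.046

Var(sum) = 2 + 0.46 = 2.46; true-score variance = 1.51 + 0.46 = 1.97; composite reliability = 0.8008.
Mean component reliability = 0.7550.
Difference = 0.8008 − 0.7550 = 0.046.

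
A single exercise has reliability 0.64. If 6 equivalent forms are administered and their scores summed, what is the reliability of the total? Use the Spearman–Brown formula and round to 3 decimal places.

ρ_k = kρ / (1 + (k−1)ρ) = 6·0.64 / (1 + 5·0.64) = 3.840 / 4.200 = 0.914.

0.914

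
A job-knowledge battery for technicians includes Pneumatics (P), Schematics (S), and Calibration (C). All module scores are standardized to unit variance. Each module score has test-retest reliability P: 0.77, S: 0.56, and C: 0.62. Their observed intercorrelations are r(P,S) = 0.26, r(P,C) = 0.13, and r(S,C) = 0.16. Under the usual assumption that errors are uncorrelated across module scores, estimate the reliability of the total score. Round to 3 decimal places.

Var(P+S+C) = 3 + 2·[0.26 + 0.13 + 0.16] = 3 + 1.1 = 4.1.
Because errors are independent across components, Cov(Tᵢ,Tⱼ) = Cov(Xᵢ,Xⱼ); the off-diagonal part of the true-score variance is the same as above.
True-score variance = [0.77 + 0.56 + 0.62] + 1.1 = 1.95 + 1.1 = 3.05.
Reliability = 3.05 / 4.1 = 0.744.

0.744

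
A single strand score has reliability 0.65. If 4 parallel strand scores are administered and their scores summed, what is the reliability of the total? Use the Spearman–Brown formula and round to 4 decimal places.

0.8814

ρ_k = kρ / (1 + (k−1)ρ) = 4·0.65 / (1 + 3·0.65) = 2.600 / 2.950 = 0.8814.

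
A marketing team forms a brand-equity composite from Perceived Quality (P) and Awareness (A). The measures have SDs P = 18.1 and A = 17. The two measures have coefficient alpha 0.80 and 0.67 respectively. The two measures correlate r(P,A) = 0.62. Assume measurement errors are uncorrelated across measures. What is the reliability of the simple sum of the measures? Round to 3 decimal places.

0.839

Var(P+A) = 18.1² + 17² + 2·[18.1·17·0.62] = 616.61 + 381.548 = 998.158.
With uncorrelated errors the cross-covariances are all true-score covariance, so they carry over unchanged; only the diagonal terms shrink to ρᵢσᵢ².
True-score variance = [18.1²·0.80 + 17²·0.67] + 381.548 = 455.718 + 381.548 = 837.266.
Reliability = 837.266 / 998.158 = 0.839.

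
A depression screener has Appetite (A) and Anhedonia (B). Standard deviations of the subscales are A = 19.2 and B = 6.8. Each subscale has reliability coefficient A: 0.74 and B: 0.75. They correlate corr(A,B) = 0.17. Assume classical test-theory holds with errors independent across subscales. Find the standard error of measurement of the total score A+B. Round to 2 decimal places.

Var(total) = 414.88 + 44.3904 = 459.27.
True-score variance = 307.474 + 44.3904 = 351.864, so reliability = 0.7661.
Error variance = 459.27 − 351.864 = 107.406; SEM = √107.406 = 10.36.

10.36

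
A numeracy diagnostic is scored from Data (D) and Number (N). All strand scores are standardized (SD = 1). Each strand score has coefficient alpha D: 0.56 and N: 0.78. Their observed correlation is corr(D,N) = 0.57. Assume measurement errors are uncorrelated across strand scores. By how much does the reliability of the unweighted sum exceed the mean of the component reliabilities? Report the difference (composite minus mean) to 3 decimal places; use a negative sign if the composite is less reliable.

0.120

Var(sum) = 2 + 1.14 = 3.14; true-score variance = 1.34 + 1.14 = 2.48; composite reliability = 0.7898.
Mean component reliability = 0.6700.
Difference = 0.7898 − 0.6700 = 0.120.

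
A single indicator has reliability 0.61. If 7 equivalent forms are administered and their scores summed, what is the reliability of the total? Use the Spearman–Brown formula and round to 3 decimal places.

ρ_k = kρ / (1 + (k−1)ρ) = 7·0.61 / (1 + 6·0.61) = 4.270 / 4.660 = 0.916.

0.916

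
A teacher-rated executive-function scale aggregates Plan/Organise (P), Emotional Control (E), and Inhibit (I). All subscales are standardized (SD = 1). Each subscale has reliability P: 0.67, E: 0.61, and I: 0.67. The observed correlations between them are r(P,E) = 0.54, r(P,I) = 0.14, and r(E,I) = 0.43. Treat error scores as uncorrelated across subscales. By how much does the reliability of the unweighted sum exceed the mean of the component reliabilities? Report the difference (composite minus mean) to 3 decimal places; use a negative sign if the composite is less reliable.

0.149

Var(sum) = 3 + 2.22 = 5.22; true-score variance = 1.95 + 2.22 = 4.17; composite reliability = 0.7989.
Mean component reliability = 0.6500.
Difference = 0.7989 − 0.6500 = 0.149.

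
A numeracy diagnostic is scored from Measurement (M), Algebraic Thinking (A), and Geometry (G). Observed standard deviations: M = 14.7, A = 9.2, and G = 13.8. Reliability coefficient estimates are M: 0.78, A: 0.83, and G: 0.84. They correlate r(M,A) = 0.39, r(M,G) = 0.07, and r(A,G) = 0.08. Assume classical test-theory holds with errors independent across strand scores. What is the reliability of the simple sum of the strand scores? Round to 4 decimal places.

Var(M+A+G) = 14.7² + 9.2² + 13.8² + 2·[14.7·9.2·0.39 + 14.7·13.8·0.07 + 9.2·13.8·0.08] = 491.17 + 154.201 = 645.371.
Because errors are independent across components, Cov(Tᵢ,Tⱼ) = Cov(Xᵢ,Xⱼ); the off-diagonal part of the true-score variance is the same as above.
True-score variance = [14.7²·0.78 + 9.2²·0.83 + 13.8²·0.84] + 154.201 = 398.771 + 154.201 = 552.972.
Reliability = 552.972 / 645.371 = 0.8568.

0.8568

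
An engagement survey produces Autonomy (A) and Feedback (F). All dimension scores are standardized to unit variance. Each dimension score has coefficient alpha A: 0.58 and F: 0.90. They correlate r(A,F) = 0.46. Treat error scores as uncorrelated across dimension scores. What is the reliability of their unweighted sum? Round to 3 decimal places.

0.822

Var(A+F) = 2 + 2·[0.46] = 2 + 0.92 = 2.92.
With uncorrelated errors the cross-covariances are all true-score covariance, so they carry over unchanged; only the diagonal terms shrink to ρᵢσᵢ².
True-score variance = [0.58 + 0.90] + 0.92 = 1.48 + 0.92 = 2.4.
Reliability = 2.4 / 2.92 = 0.822.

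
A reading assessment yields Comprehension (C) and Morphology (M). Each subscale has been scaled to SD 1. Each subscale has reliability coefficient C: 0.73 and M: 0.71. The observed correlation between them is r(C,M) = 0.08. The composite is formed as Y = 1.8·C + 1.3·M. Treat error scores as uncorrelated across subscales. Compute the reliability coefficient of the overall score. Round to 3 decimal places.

Var(Y) = 1.8² + 1.3² + 2·[2.34·0.08] = 4.93 + 0.3744 = 5.3044.
Under uncorrelated errors the observed covariances equal the true-score covariances, so only the own-variance terms attenuate.
True-score variance = [1.8²·0.73 + 1.3²·0.71] + 0.3744 = 3.5651 + 0.3744 = 3.9395.
Reliability = 3.9395 / 5.3044 = 0.743.

0.743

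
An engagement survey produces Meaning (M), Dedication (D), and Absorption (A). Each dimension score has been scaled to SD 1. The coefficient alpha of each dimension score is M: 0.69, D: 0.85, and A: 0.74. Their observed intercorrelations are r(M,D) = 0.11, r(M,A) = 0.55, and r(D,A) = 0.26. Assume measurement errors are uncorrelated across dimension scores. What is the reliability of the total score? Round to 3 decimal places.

0.851

Var(M+D+A) = 3 + 2·[0.11 + 0.55 + 0.26] = 3 + 1.84 = 4.84.
Under uncorrelated errors the observed covariances equal the true-score covariances, so only the own-variance terms attenuate.
True-score variance = [0.69 + 0.85 + 0.74] + 1.84 = 2.28 + 1.84 = 4.12.
Reliability = 4.12 / 4.84 = 0.851.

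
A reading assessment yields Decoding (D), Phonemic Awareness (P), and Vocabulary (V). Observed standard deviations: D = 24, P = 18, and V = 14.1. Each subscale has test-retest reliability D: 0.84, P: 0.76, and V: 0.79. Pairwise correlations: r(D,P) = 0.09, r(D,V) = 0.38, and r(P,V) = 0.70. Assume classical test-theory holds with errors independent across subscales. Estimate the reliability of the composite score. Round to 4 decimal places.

0.8817

Var(D+P+V) = 24² + 18² + 14.1² + 2·[24·18·0.09 + 24·14.1·0.38 + 18·14.1·0.70] = 1098.81 + 690.264 = 1789.07.
Because errors are independent across components, Cov(Tᵢ,Tⱼ) = Cov(Xᵢ,Xⱼ); the off-diagonal part of the true-score variance is the same as above.
True-score variance = [24²·0.84 + 18²·0.76 + 14.1²·0.79] + 690.264 = 887.14 + 690.264 = 1577.4.
Reliability = 1577.4 / 1789.07 = 0.8817.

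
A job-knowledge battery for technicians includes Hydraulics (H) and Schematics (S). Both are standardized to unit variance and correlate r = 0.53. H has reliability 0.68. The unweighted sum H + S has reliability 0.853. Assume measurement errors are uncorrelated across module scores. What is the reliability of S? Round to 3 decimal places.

Var(H+S) = 2 + 2·0.53 = 3.060.
True-score variance = ρ_H + ρ_S + 2·0.53, so 0.853 = (0.68 + ρ_S + 1.06) / 3.060.
ρ_S = 0.853·3.060 − 0.68 − 1.06 = 0.870.

0.870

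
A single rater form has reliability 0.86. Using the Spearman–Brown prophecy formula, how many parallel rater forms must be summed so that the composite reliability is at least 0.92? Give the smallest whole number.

2

k ≥ ρ*(1−ρ₁)/(ρ₁(1−ρ*)) = 0.92·0.14 / (0.86·0.08) = 1.872.
Smallest integer k = 2.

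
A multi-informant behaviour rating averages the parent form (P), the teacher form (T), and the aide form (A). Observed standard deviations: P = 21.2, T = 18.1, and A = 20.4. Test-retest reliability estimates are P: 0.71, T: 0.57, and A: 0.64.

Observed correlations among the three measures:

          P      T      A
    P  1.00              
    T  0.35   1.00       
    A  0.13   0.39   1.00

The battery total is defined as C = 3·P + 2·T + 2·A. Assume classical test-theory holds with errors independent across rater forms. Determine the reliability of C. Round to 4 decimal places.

Var(C) = 3²·21.2² + 2²·18.1² + 2²·20.4² + 2·[6·21.2·18.1·0.35 + 6·21.2·20.4·0.13 + 4·18.1·20.4·0.39] = 7020.04 + 3438.32 = 10458.4.
Under uncorrelated errors the observed covariances equal the true-score covariances, so only the own-variance terms attenuate.
True-score variance = [3²·21.2²·0.71 + 2²·18.1²·0.57 + 2²·20.4²·0.64] + 3438.32 = 4684.24 + 3438.32 = 8122.56.
Reliability = 8122.56 / 10458.4 = 0.7767.

0.7767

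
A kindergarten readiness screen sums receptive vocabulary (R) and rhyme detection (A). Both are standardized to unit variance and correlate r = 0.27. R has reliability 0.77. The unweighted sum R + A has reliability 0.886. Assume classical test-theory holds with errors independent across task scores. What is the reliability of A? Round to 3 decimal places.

0.940

Var(R+A) = 2 + 2·0.27 = 2.540.
True-score variance = ρ_R + ρ_A + 2·0.27, so 0.886 = (0.77 + ρ_A + 0.54) / 2.540.
ρ_A = 0.886·2.540 − 0.77 − 0.54 = 0.940.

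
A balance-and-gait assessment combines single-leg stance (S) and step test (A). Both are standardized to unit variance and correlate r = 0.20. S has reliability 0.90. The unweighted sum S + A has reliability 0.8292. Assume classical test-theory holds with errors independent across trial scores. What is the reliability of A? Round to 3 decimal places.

0.690

Var(S+A) = 2 + 2·0.20 = 2.400.
True-score variance = ρ_S + ρ_A + 2·0.20, so 0.8292 = (0.90 + ρ_A + 0.40) / 2.400.
ρ_A = 0.8292·2.400 − 0.90 − 0.40 = 0.690.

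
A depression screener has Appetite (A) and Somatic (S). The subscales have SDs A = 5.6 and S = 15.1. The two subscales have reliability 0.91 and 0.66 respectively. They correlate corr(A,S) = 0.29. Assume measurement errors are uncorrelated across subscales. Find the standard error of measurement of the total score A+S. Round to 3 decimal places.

Var(total) = 259.37 + 49.0448 = 308.415.
True-score variance = 179.024 + 49.0448 = 228.069, so reliability = 0.7395.
Error variance = 308.415 − 228.069 = 80.3458; SEM = √80.3458 = 8.964.

8.964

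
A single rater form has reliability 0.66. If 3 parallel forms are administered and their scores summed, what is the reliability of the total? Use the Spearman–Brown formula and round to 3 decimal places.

0.853

ρ_k = kρ / (1 + (k−1)ρ) = 3·0.66 / (1 + 2·0.66) = 1.980 / 2.320 = 0.853.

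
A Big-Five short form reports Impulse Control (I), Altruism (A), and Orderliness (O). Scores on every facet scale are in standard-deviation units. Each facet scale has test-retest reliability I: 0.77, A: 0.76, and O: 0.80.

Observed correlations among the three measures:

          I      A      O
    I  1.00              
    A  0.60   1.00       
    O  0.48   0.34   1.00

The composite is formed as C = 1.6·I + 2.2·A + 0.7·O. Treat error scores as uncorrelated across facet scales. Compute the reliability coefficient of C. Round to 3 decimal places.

Var(C) = 1.6² + 2.2² + 0.7² + 2·[3.52·0.60 + 1.12·0.48 + 1.54·0.34] = 7.89 + 6.3464 = 14.2364.
Because errors are independent across components, Cov(Tᵢ,Tⱼ) = Cov(Xᵢ,Xⱼ); the off-diagonal part of the true-score variance is the same as above.
True-score variance = [1.6²·0.77 + 2.2²·0.76 + 0.7²·0.80] + 6.3464 = 6.0416 + 6.3464 = 12.388.
Reliability = 12.388 / 14.2364 = 0.870.

0.870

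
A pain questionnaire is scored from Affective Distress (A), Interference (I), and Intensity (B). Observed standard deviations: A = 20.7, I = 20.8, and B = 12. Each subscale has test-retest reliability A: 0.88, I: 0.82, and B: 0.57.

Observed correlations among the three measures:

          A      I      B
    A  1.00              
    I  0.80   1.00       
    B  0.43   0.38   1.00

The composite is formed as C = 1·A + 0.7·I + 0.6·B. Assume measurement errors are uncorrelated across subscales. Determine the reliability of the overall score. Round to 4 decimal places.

Var(C) = 20.7² + 0.7²·20.8² + 0.6²·12² + 2·[0.7·20.7·20.8·0.80 + 0.6·20.7·12·0.43 + 0.42·20.8·12·0.38] = 692.324 + 690.074 = 1382.4.
Under uncorrelated errors the observed covariances equal the true-score covariances, so only the own-variance terms attenuate.
True-score variance = [20.7²·0.88 + 0.7²·20.8²·0.82 + 0.6²·12²·0.57] + 690.074 = 580.455 + 690.074 = 1270.53.
Reliability = 1270.53 / 1382.4 = 0.9191.

0.9191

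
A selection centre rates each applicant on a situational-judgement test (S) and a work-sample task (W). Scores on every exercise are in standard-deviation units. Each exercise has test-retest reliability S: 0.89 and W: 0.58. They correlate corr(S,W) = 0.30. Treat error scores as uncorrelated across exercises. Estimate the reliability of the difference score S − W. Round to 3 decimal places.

Var(S−W) = 1 + 1 − 2·0.30 = 2 − 0.6 = 1.4.
Because errors are independent across components, Cov(Tᵢ,Tⱼ) = Cov(Xᵢ,Xⱼ); the off-diagonal part of the true-score variance is the same as above.
True-score variance = [0.89 + 0.58] − 0.6 = 1.47 − 0.6 = 0.87.
Reliability = 0.87 / 1.4 = 0.621.

0.621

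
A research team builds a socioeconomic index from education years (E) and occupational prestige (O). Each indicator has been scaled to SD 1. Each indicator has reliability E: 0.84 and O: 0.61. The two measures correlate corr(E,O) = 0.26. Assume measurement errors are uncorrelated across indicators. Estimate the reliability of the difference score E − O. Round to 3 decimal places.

0.628

Var(E−O) = 1 + 1 − 2·0.26 = 2 − 0.52 = 1.48.
Under uncorrelated errors the observed covariances equal the true-score covariances, so only the own-variance terms attenuate.
True-score variance = [0.84 + 0.61] − 0.52 = 1.45 − 0.52 = 0.93.
Reliability = 0.93 / 1.48 = 0.628.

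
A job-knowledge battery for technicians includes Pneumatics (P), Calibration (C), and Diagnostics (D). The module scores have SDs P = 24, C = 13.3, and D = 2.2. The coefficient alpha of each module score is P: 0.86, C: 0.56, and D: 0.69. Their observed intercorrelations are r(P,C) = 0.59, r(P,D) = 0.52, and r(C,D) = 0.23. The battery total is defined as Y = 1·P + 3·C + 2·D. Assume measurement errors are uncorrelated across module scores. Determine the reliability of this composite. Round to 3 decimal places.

0.776

Var(Y) = 24² + 3²·13.3² + 2²·2.2² + 2·[3·24·13.3·0.59 + 2·24·2.2·0.52 + 6·13.3·2.2·0.23] = 2187.37 + 1320.55 = 3507.92.
Because errors are independent across components, Cov(Tᵢ,Tⱼ) = Cov(Xᵢ,Xⱼ); the off-diagonal part of the true-score variance is the same as above.
True-score variance = [24²·0.86 + 3²·13.3²·0.56 + 2²·2.2²·0.69] + 1320.55 = 1400.24 + 1320.55 = 2720.79.
Reliability = 2720.79 / 3507.92 = 0.776.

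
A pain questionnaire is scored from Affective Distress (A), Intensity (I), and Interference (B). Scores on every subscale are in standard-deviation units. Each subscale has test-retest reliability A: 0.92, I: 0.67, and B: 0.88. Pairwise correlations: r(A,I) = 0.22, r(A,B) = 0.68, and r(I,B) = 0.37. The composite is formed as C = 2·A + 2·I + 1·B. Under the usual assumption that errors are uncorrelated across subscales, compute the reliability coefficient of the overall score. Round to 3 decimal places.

0.882

Var(C) = 2² + 2² + 1 + 2·[4·0.22 + 2·0.68 + 2·0.37] = 9 + 5.96 = 14.96.
With uncorrelated errors the cross-covariances are all true-score covariance, so they carry over unchanged; only the diagonal terms shrink to ρᵢσᵢ².
True-score variance = [2²·0.92 + 2²·0.67 + 0.88] + 5.96 = 7.24 + 5.96 = 13.2.
Reliability = 13.2 / 14.96 = 0.882.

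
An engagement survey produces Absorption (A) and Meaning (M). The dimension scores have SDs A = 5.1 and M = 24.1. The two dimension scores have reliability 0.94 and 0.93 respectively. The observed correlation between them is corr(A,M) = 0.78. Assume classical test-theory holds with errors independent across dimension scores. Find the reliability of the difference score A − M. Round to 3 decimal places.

0.898

Var(A−M) = 5.1² + 24.1² − 2·5.1·24.1·0.78 = 606.82 − 191.74 = 415.08.
With uncorrelated errors the cross-covariances are all true-score covariance, so they carry over unchanged; only the diagonal terms shrink to ρᵢσᵢ².
True-score variance = [5.1²·0.94 + 24.1²·0.93] − 191.74 = 564.603 − 191.74 = 372.863.
Reliability = 372.863 / 415.08 = 0.898.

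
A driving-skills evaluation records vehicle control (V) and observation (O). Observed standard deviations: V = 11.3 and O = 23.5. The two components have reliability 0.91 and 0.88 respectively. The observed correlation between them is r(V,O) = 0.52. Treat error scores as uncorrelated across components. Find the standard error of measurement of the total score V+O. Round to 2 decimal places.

8.82

Var(total) = 679.94 + 276.172 = 956.112.
True-score variance = 602.178 + 276.172 = 878.35, so reliability = 0.9187.
Error variance = 956.112 − 878.35 = 77.7621; SEM = √77.7621 = 8.82.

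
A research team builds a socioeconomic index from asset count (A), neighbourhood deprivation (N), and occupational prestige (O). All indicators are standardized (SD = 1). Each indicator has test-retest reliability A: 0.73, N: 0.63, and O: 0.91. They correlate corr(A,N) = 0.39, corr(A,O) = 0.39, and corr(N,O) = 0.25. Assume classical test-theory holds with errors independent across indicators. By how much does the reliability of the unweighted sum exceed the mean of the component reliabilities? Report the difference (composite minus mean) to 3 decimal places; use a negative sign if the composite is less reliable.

0.099

Var(sum) = 3 + 2.06 = 5.06; true-score variance = 2.27 + 2.06 = 4.33; composite reliability = 0.8557.
Mean component reliability = 0.7567.
Difference = 0.8557 − 0.7567 = 0.099.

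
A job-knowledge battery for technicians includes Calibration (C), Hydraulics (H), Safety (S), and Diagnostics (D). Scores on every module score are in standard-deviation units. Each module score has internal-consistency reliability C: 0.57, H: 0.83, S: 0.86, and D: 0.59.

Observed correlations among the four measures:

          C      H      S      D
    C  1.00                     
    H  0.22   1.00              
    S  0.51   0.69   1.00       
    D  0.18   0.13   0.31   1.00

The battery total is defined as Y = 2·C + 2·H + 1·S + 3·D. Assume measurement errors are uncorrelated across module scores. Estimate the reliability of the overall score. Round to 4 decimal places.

Var(Y) = 2² + 2² + 1 + 3² + 2·[4·0.22 + 2·0.51 + 6·0.18 + 2·0.69 + 6·0.13 + 3·0.31] = 18 + 12.14 = 30.14.
Because errors are independent across components, Cov(Tᵢ,Tⱼ) = Cov(Xᵢ,Xⱼ); the off-diagonal part of the true-score variance is the same as above.
True-score variance = [2²·0.57 + 2²·0.83 + 0.86 + 3²·0.59] + 12.14 = 11.77 + 12.14 = 23.91.
Reliability = 23.91 / 30.14 = 0.7933.

0.7933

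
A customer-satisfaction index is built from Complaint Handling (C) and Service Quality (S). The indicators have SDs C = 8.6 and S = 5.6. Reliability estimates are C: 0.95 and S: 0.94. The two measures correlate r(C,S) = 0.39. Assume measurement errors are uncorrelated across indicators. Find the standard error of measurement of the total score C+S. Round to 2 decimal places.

Var(total) = 105.32 + 37.5648 = 142.885.
True-score variance = 99.7404 + 37.5648 = 137.305, so reliability = 0.9610.
Error variance = 142.885 − 137.305 = 5.5796; SEM = √5.5796 = 2.36.

2.36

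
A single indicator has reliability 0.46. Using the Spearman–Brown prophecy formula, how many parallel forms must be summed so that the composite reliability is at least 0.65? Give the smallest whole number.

k ≥ ρ*(1−ρ₁)/(ρ₁(1−ρ*)) = 0.65·0.54 / (0.46·0.35) = 2.180.
Smallest integer k = 3.

3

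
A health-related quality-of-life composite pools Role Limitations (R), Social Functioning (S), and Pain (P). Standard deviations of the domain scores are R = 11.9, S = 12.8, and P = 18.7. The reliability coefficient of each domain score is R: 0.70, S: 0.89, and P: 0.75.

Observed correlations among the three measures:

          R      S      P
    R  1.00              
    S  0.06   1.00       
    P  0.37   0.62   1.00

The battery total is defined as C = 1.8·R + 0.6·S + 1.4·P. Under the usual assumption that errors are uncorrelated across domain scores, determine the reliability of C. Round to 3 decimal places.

0.833

Var(C) = 1.8²·11.9² + 0.6²·12.8² + 1.4²·18.7² + 2·[1.08·11.9·12.8·0.06 + 2.52·11.9·18.7·0.37 + 0.84·12.8·18.7·0.62] = 1203.19 + 684.032 = 1887.22.
Because errors are independent across components, Cov(Tᵢ,Tⱼ) = Cov(Xᵢ,Xⱼ); the off-diagonal part of the true-score variance is the same as above.
True-score variance = [1.8²·11.9²·0.70 + 0.6²·12.8²·0.89 + 1.4²·18.7²·0.75] + 684.032 = 887.71 + 684.032 = 1571.74.
Reliability = 1571.74 / 1887.22 = 0.833.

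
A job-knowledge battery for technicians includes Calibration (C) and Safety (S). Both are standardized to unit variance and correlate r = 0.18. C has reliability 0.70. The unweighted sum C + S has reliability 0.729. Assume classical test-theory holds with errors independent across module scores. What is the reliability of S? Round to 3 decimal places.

Var(C+S) = 2 + 2·0.18 = 2.360.
True-score variance = ρ_C + ρ_S + 2·0.18, so 0.729 = (0.70 + ρ_S + 0.36) / 2.360.
ρ_S = 0.729·2.360 − 0.70 − 0.36 = 0.660.

0.660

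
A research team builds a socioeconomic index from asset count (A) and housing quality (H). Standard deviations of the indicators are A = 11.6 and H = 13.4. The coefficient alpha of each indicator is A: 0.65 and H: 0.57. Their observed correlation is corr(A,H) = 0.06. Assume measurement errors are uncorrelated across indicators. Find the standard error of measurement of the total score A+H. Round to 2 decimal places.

11.15

Var(total) = 314.12 + 18.6528 = 332.773.
True-score variance = 189.813 + 18.6528 = 208.466, so reliability = 0.6265.
Error variance = 332.773 − 208.466 = 124.307; SEM = √124.307 = 11.15.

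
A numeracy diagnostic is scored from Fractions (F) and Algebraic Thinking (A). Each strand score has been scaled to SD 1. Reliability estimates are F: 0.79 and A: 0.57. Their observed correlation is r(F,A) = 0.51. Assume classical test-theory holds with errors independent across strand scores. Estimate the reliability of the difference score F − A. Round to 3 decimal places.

0.347

Var(F−A) = 1 + 1 − 2·0.51 = 2 − 1.02 = 0.98.
Because errors are independent across components, Cov(Tᵢ,Tⱼ) = Cov(Xᵢ,Xⱼ); the off-diagonal part of the true-score variance is the same as above.
True-score variance = [0.79 + 0.57] − 1.02 = 1.36 − 1.02 = 0.34.
Reliability = 0.34 / 0.98 = 0.347.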